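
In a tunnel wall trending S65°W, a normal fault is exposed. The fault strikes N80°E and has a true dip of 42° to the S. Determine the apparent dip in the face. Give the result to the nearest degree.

The section lies 15° from the strike.
tan α = tan 42° × sin 15° = 0.9004 × 0.2588 = 0.2330
α = arctan(0.2330) = 13.12°

13°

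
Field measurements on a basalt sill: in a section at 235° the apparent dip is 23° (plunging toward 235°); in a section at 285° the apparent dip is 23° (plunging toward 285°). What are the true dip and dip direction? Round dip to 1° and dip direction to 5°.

true dip 25°, dip direction 260°

Each apparent-dip line lies in the plane. As unit vectors (x east, y north, z up), v₁ plunges 23°→235° and v₂ plunges 23°→285°.
n = v₁ × v₂ = (-0.299, -0.053, 0.649) (taken with n_z > 0).
True dip = arccos(n_z / |n|) = arccos(0.9056) = 25.1°.
Dip direction = atan2(-0.299, -0.053) = 260° (azimuth of n's horizontal projection).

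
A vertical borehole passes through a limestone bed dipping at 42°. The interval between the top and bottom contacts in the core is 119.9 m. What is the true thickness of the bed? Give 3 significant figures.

True thickness t = h · cos(dip) = 119.9 × cos 42°
t = 119.9 × 0.7431 = 89.103 m

89.1 m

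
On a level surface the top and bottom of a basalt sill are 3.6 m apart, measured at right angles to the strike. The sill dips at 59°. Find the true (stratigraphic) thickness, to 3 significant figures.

True thickness t = w · sin(dip) = 3.6 × sin 59°
t = 3.6 × 0.8572 = 3.086 m

3.09 m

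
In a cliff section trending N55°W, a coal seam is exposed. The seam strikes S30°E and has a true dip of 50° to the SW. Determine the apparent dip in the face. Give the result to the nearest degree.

27°

The strike is S30°E and the section trends N55°W; the acute angle between them is β = 25°.
tan(apparent dip) = tan 50° · sin 25° = 0.5037
apparent dip = arctan 0.5037 = 26.73°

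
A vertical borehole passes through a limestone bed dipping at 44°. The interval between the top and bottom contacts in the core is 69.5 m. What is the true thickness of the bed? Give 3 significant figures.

50.0 m

True thickness t = h · cos(dip) = 69.5 × cos 44°
t = 69.5 × 0.7193 = 49.994 m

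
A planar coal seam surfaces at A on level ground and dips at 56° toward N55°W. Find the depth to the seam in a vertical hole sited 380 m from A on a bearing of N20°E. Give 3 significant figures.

The hole lies 75° from the dip direction, so the down-dip offset is 380 × cos 75° = 98.35 m.
Depth = down-dip offset × tan(dip) = 98.35 × tan 56° = 98.35 × 1.4826
Depth = 145.81 m

146 m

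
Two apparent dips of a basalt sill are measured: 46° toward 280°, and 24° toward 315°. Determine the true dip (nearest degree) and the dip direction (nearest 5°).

Each apparent-dip line lies in the plane. As unit vectors (x east, y north, z up), v₁ plunges 46°→280° and v₂ plunges 24°→315°.
The plane normal is n = v₁ × v₂ ∝ (-0.416, -0.186, 0.364).
tan δ = √(n_x²+n_y²)/n_z = 0.456/0.364, so δ = 51.4°.
The horizontal component of n points toward azimuth atan2(n_x, n_y) = 246°, the dip direction.

true dip 51°, dip direction 245°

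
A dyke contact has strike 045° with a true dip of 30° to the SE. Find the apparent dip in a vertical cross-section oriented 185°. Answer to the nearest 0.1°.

20.4°

The strike is 045° and the section trends 185°; the acute angle between them is β = 40°.
tan(apparent dip) = tan 30° · sin 40° = 0.3711
α = arctan(0.3711) = 20.36°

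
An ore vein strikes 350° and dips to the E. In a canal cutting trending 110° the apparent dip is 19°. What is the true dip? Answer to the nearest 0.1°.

β = acute angle between strike 350° and section 110° = 60°.
tan(true dip) = tan 19° / sin 60° = 0.3976
δ = arctan(0.3976) = 21.68°

21.7°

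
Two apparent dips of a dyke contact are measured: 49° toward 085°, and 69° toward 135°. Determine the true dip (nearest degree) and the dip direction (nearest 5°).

true dip 70°, dip direction 150°

Represent each trace as a vector plunging at its apparent dip toward its trend (east-north-up frame): v₁ = (0.654, 0.057, -0.755), v₂ = (0.253, -0.253, -0.934).
Cross product v₁ × v₂ gives the pole to the plane: n ∝ (0.245, -0.419, 0.180).
Dip δ = arctan(|n_h|/n_z) = arctan(0.485/0.180) = 69.6°.
Dip direction = atan2(0.245, -0.419) = 150° (azimuth of n's horizontal projection).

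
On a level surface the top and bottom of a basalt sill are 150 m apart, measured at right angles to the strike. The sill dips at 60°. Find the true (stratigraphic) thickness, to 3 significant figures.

130 m

True thickness t = w · sin(dip) = 150 × sin 60°
t = 150 × 0.8660 = 129.904 m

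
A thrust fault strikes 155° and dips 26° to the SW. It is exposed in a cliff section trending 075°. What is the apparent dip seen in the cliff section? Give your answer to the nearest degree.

The strike is 155° and the section trends 075°; the acute angle between them is β = 80°.
tan(apparent dip) = tan 26° · sin 80° = 0.4803
apparent dip = arctan 0.4803 = 25.66°

26°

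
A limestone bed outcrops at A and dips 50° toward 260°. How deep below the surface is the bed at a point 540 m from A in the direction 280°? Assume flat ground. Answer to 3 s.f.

605 m

The hole lies 20° from the dip direction, so the down-dip offset is 540 × cos 20° = 507.43 m.
Depth = down-dip offset × tan(dip) = 507.43 × tan 50° = 507.43 × 1.1918
Depth = 604.74 m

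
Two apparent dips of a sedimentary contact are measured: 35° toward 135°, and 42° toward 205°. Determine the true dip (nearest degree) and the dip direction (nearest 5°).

The two traces are lines in the plane: v₁ = (sin 135°·cos 35°, cos 135°·cos 35°, −sin 35°), v₂ = (sin 205°·cos 42°, cos 205°·cos 42°, −sin 42°).
Cross product v₁ × v₂ gives the pole to the plane: n ∝ (-0.001, -0.568, 0.572).
True dip = arccos(n_z / |n|) = arccos(0.7098) = 44.8°.
The horizontal component of n points toward azimuth atan2(n_x, n_y) = 180°, the dip direction.

true dip 45°, dip direction 180°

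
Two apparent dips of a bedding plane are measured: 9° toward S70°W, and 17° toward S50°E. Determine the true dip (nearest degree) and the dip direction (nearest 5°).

Represent each trace as a vector plunging at its apparent dip toward its trend (east-north-up frame): v₁ = (-0.928, -0.338, -0.156), v₂ = (0.733, -0.615, -0.292).
The plane normal is n = v₁ × v₂ ∝ (0.003, -0.386, 0.818).
True dip = arccos(n_z / |n|) = arccos(0.9044) = 25.3°.
The horizontal component of n points toward azimuth atan2(n_x, n_y) = 180°, the dip direction.

true dip 25°, dip direction 180°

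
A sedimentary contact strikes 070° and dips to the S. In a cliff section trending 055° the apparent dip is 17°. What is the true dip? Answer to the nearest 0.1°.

β = acute angle between strike 070° and section 055° = 15°.
tan(true dip) = tan 17° / sin 15° = 1.1813
δ = arctan(1.1813) = 49.75°

49.8°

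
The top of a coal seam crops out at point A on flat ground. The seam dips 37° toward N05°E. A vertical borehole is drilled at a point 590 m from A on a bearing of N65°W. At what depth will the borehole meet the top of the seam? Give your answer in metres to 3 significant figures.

152 m

The hole lies 70° from the dip direction, so the down-dip offset is 590 × cos 70° = 201.79 m.
Depth = down-dip offset × tan(dip) = 201.79 × tan 37° = 201.79 × 0.7536
Depth = 152.06 m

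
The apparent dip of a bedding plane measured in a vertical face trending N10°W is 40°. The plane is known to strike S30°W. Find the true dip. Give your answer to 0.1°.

52.5°

β = acute angle between strike S30°W and section N10°W = 40°.
tan(true dip) = tan 40° / sin 40° = 1.3054
true dip = arctan 1.3054 = 52.55°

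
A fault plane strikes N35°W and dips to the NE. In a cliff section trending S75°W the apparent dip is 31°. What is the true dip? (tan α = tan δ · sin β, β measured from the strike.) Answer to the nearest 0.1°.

β = acute angle between strike N35°W and section S75°W = 70°.
tan δ = tan α / sin β = tan 31° / sin 70° = 0.6009 / 0.9397 = 0.6394
δ = arctan(0.6394) = 32.60°

32.6°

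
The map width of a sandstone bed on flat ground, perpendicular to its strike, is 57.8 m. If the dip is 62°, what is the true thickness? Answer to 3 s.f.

True thickness t = w · sin(dip) = 57.8 × sin 62°
t = 57.8 × 0.8829 = 51.034 m

51.0 m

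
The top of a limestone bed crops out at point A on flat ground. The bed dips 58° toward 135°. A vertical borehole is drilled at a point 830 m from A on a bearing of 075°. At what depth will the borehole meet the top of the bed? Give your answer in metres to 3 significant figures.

664 m

The hole lies 60° from the dip direction, so the down-dip offset is 830 × cos 60° = 415.00 m.
Depth = down-dip offset × tan(dip) = 415.00 × tan 58° = 415.00 × 1.6003
Depth = 664.14 m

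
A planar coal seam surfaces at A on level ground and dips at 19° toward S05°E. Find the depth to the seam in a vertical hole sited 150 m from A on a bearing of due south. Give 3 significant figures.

51.5 m

The hole lies 5° from the dip direction, so the down-dip offset is 150 × cos 5° = 149.43 m.
Depth = down-dip offset × tan(dip) = 149.43 × tan 19° = 149.43 × 0.3443
Depth = 51.45 m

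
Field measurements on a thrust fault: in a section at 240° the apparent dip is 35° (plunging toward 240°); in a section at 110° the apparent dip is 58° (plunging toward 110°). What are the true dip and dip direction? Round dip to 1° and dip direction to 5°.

Represent each trace as a vector plunging at its apparent dip toward its trend (east-north-up frame): v₁ = (-0.709, -0.410, -0.574), v₂ = (0.498, -0.181, -0.848).
The plane normal is n = v₁ × v₂ ∝ (0.243, -0.887, 0.333).
tan δ = √(n_x²+n_y²)/n_z = 0.920/0.333, so δ = 70.1°.
Dip direction = azimuth of (n_x, n_y) = atan2(0.243, -0.887) = 165°.

true dip 70°, dip direction 165°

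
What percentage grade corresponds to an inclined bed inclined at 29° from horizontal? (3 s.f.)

55.4%

grade % = 100 × tan 29° = 100 × 0.5543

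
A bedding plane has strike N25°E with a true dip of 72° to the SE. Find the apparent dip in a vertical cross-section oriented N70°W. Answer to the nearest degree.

The strike is N25°E and the section trends N70°W; the acute angle between them is β = 85°.
tan(apparent dip) = tan 72° · sin 85° = 3.0660
apparent dip = arctan 3.0660 = 71.94°

72°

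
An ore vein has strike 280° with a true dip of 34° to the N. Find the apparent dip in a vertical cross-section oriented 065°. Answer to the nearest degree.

The section lies 35° from the strike.
tan α = tan 34° × sin 35° = 0.6745 × 0.5736 = 0.3869
α = arctan(0.3869) = 21.15°

21°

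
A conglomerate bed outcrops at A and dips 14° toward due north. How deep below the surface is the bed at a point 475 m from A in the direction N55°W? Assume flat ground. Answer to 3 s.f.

The hole lies 55° from the dip direction, so the down-dip offset is 475 × cos 55° = 272.45 m.
Depth = down-dip offset × tan(dip) = 272.45 × tan 14° = 272.45 × 0.2493
Depth = 67.93 m

67.9 m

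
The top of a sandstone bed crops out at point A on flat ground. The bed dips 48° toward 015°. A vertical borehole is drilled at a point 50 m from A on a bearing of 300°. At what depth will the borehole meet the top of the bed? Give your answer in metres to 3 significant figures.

The hole lies 75° from the dip direction, so the down-dip offset is 50 × cos 75° = 12.94 m.
Depth = down-dip offset × tan(dip) = 12.94 × tan 48° = 12.94 × 1.1106
Depth = 14.37 m

14.4 m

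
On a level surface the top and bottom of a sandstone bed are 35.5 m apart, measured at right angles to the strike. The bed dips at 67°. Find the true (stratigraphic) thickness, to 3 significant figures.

32.7 m

True thickness t = w · sin(dip) = 35.5 × sin 67°
t = 35.5 × 0.9205 = 32.678 m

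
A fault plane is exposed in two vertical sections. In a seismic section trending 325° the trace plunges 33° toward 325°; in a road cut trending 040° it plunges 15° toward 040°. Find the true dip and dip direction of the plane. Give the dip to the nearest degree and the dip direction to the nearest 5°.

true dip 33°, dip direction 335°

Each apparent-dip line lies in the plane. As unit vectors (x east, y north, z up), v₁ plunges 33°→325° and v₂ plunges 15°→040°.
The plane normal is n = v₁ × v₂ ∝ (-0.225, 0.463, 0.782).
Dip δ = arctan(|n_h|/n_z) = arctan(0.515/0.782) = 33.3°.
Dip direction = azimuth of (n_x, n_y) = atan2(-0.225, 0.463) = 334°.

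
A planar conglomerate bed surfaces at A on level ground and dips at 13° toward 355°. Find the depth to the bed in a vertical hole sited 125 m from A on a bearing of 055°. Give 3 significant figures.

The hole lies 60° from the dip direction, so the down-dip offset is 125 × cos 60° = 62.50 m.
Depth = down-dip offset × tan(dip) = 62.50 × tan 13° = 62.50 × 0.2309
Depth = 14.43 m

14.4 m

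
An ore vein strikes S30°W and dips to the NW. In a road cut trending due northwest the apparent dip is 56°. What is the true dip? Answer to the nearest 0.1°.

56.9°

The section is 75° from the strike.
tan δ = tan α / sin β = tan 56° / sin 75° = 1.4826 / 0.9659 = 1.5349
true dip = arctan 1.5349 = 56.91°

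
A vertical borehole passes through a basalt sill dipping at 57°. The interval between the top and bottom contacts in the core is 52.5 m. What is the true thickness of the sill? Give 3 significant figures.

28.6 m

True thickness t = h · cos(dip) = 52.5 × cos 57°
t = 52.5 × 0.5446 = 28.594 m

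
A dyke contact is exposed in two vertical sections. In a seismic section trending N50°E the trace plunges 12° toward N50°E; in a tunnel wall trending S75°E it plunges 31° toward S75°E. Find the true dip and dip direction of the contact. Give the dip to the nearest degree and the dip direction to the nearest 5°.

true dip 32°, dip direction 120°

The two traces are lines in the plane: v₁ = (sin 50°·cos 12°, cos 50°·cos 12°, −sin 12°), v₂ = (sin 105°·cos 31°, cos 105°·cos 31°, −sin 31°).
The plane normal is n = v₁ × v₂ ∝ (0.370, -0.214, 0.687).
True dip = arccos(n_z / |n|) = arccos(0.8491) = 31.9°.
Dip direction = atan2(0.370, -0.214) = 120° (azimuth of n's horizontal projection).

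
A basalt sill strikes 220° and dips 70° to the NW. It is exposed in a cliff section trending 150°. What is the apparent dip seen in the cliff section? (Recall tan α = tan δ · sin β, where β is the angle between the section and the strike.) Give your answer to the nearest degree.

69°

The strike is 220° and the section trends 150°; the acute angle between them is β = 70°.
tan(apparent dip) = tan 70° · sin 70° = 2.5818
α = arctan(2.5818) = 68.83°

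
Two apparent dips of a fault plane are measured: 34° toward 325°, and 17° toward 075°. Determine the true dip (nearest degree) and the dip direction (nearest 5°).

Represent each trace as a vector plunging at its apparent dip toward its trend (east-north-up frame): v₁ = (-0.476, 0.679, -0.559), v₂ = (0.924, 0.248, -0.292).
n = v₁ × v₂ = (0.060, 0.656, 0.745) (taken with n_z > 0).
True dip = arccos(n_z / |n|) = arccos(0.7494) = 41.5°.
Dip direction = atan2(0.060, 0.656) = 5° (azimuth of n's horizontal projection).

true dip 41°, dip direction 005°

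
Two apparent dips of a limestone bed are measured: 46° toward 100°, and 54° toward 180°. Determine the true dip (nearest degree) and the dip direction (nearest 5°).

true dip 58°, dip direction 150°

Each apparent-dip line lies in the plane. As unit vectors (x east, y north, z up), v₁ plunges 46°→100° and v₂ plunges 54°→180°.
The plane normal is n = v₁ × v₂ ∝ (0.325, -0.553, 0.402).
Dip δ = arctan(|n_h|/n_z) = arctan(0.642/0.402) = 57.9°.
Dip direction = azimuth of (n_x, n_y) = atan2(0.325, -0.553) = 150°.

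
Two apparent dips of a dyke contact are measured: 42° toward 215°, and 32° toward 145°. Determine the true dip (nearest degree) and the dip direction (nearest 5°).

The two traces are lines in the plane: v₁ = (sin 215°·cos 42°, cos 215°·cos 42°, −sin 42°), v₂ = (sin 145°·cos 32°, cos 145°·cos 32°, −sin 32°).
The plane normal is n = v₁ × v₂ ∝ (-0.142, -0.551, 0.592).
Dip δ = arctan(|n_h|/n_z) = arctan(0.569/0.592) = 43.9°.
Dip direction = atan2(-0.142, -0.551) = 194° (azimuth of n's horizontal projection).

true dip 44°, dip direction 195°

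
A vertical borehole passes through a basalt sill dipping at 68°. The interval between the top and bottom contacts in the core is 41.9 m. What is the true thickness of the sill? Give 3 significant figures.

15.7 m

True thickness t = h · cos(dip) = 41.9 × cos 68°
t = 41.9 × 0.3746 = 15.696 m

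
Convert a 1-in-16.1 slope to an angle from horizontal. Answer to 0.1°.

3.6°

tan θ = 1/16.1 = 0.0621
θ = arctan(0.0621) = 3.55°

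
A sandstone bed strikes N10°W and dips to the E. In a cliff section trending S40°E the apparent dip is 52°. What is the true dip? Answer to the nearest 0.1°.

β = acute angle between strike N10°W and section S40°E = 30°.
tan δ = tan α / sin β = tan 52° / sin 30° = 1.2799 / 0.5000 = 2.5599
δ = arctan(2.5599) = 68.66°

68.7°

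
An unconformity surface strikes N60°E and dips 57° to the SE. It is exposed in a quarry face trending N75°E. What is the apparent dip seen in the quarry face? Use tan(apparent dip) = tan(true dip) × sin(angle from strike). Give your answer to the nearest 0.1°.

Angle between strike (N60°E) and section (N75°E): β = 15°.
tan(apparent dip) = tan 57° · sin 15° = 0.3985
α = arctan(0.3985) = 21.73°

21.7°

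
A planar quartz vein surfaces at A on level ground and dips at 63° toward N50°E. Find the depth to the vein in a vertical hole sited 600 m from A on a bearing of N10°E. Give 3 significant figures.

902 m

The hole lies 40° from the dip direction, so the down-dip offset is 600 × cos 40° = 459.63 m.
Depth = down-dip offset × tan(dip) = 459.63 × tan 63° = 459.63 × 1.9626
Depth = 902.07 m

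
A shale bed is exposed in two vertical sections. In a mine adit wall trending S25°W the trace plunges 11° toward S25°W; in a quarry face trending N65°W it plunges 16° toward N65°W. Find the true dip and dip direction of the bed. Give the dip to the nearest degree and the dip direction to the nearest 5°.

The two traces are lines in the plane: v₁ = (sin 205°·cos 11°, cos 205°·cos 11°, −sin 11°), v₂ = (sin 295°·cos 16°, cos 295°·cos 16°, −sin 16°).
Cross product v₁ × v₂ gives the pole to the plane: n ∝ (-0.323, -0.052, 0.944).
tan δ = √(n_x²+n_y²)/n_z = 0.327/0.944, so δ = 19.1°.
Dip direction = azimuth of (n_x, n_y) = atan2(-0.323, -0.052) = 261°.

true dip 19°, dip direction 260°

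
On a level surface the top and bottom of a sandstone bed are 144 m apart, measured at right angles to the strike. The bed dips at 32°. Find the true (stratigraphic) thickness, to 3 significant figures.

76.3 m

True thickness t = w · sin(dip) = 144 × sin 32°
t = 144 × 0.5299 = 76.308 m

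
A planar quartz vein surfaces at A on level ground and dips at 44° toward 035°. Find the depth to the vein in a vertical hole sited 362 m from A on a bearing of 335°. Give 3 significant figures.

175 m

The hole lies 60° from the dip direction, so the down-dip offset is 362 × cos 60° = 181.00 m.
Depth = down-dip offset × tan(dip) = 181.00 × tan 44° = 181.00 × 0.9657
Depth = 174.79 m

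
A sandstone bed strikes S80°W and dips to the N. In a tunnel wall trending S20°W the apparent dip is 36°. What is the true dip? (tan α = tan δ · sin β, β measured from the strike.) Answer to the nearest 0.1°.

40.0°

The section is 60° from the strike.
tan δ = tan α / sin β = tan 36° / sin 60° = 0.7265 / 0.8660 = 0.8389
true dip = arctan 0.8389 = 39.99°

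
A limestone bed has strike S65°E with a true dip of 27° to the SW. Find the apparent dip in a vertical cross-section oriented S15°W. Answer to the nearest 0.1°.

Angle between strike (S65°E) and section (S15°W): β = 80°.
tan α = tan 27° × sin 80° = 0.5095 × 0.9848 = 0.5018
α = arctan(0.5018) = 26.65°

26.6°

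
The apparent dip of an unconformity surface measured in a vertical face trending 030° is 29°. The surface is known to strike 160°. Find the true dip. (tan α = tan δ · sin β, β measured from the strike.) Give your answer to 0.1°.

35.9°

The section is 50° from the strike.
tan(true dip) = tan 29° / sin 50° = 0.7236
true dip = arctan 0.7236 = 35.89°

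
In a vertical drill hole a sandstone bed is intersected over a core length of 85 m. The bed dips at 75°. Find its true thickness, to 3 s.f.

22.0 m

True thickness t = h · cos(dip) = 85 × cos 75°
t = 85 × 0.2588 = 22.000 m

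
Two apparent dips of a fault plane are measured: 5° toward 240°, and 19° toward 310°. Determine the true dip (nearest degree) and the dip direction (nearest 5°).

The two traces are lines in the plane: v₁ = (sin 240°·cos 5°, cos 240°·cos 5°, −sin 5°), v₂ = (sin 310°·cos 19°, cos 310°·cos 19°, −sin 19°).
The plane normal is n = v₁ × v₂ ∝ (-0.215, 0.218, 0.885).
True dip = arccos(n_z / |n|) = arccos(0.9451) = 19.1°.
The horizontal component of n points toward azimuth atan2(n_x, n_y) = 315°, the dip direction.

true dip 19°, dip direction 315°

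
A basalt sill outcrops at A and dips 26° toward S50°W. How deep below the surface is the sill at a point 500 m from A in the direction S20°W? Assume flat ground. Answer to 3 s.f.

211 m

The hole lies 30° from the dip direction, so the down-dip offset is 500 × cos 30° = 433.01 m.
Depth = down-dip offset × tan(dip) = 433.01 × tan 26° = 433.01 × 0.4877
Depth = 211.19 m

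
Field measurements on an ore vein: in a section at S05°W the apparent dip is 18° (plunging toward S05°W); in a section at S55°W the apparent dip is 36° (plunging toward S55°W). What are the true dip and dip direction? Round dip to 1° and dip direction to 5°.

Represent each trace as a vector plunging at its apparent dip toward its trend (east-north-up frame): v₁ = (-0.083, -0.947, -0.309), v₂ = (-0.663, -0.464, -0.588).
The plane normal is n = v₁ × v₂ ∝ (-0.413, -0.156, 0.589).
True dip = arccos(n_z / |n|) = arccos(0.8001) = 36.9°.
Dip direction = atan2(-0.413, -0.156) = 249° (azimuth of n's horizontal projection).

true dip 37°, dip direction 250°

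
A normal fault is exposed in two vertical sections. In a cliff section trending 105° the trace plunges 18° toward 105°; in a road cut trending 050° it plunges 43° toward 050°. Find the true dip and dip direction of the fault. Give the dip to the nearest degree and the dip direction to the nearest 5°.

true dip 44°, dip direction 035°

Each apparent-dip line lies in the plane. As unit vectors (x east, y north, z up), v₁ plunges 18°→105° and v₂ plunges 43°→050°.
n = v₁ × v₂ = (0.313, 0.453, 0.570) (taken with n_z > 0).
True dip = arccos(n_z / |n|) = arccos(0.7188) = 44.0°.
Dip direction = atan2(0.313, 0.453) = 35° (azimuth of n's horizontal projection).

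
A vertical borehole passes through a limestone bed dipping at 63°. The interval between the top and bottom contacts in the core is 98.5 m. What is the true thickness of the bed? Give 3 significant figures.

44.7 m

True thickness t = h · cos(dip) = 98.5 × cos 63°
t = 98.5 × 0.4540 = 44.718 m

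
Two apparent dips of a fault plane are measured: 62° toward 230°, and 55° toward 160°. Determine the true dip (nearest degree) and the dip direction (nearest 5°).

Each apparent-dip line lies in the plane. As unit vectors (x east, y north, z up), v₁ plunges 62°→230° and v₂ plunges 55°→160°.
The plane normal is n = v₁ × v₂ ∝ (-0.229, -0.468, 0.253).
True dip = arccos(n_z / |n|) = arccos(0.4371) = 64.1°.
The horizontal component of n points toward azimuth atan2(n_x, n_y) = 206°, the dip direction.

true dip 64°, dip direction 205°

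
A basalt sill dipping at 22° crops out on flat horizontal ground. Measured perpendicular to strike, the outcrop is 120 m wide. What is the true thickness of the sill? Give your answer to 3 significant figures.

45.0 m

True thickness t = w · sin(dip) = 120 × sin 22°
t = 120 × 0.3746 = 44.953 m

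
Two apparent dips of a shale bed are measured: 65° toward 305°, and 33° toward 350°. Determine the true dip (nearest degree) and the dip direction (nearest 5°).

true dip 68°, dip direction 275°

The two traces are lines in the plane: v₁ = (sin 305°·cos 65°, cos 305°·cos 65°, −sin 65°), v₂ = (sin 350°·cos 33°, cos 350°·cos 33°, −sin 33°).
The plane normal is n = v₁ × v₂ ∝ (-0.617, 0.057, 0.251).
True dip = arccos(n_z / |n|) = arccos(0.3752) = 68.0°.
The horizontal component of n points toward azimuth atan2(n_x, n_y) = 275°, the dip direction.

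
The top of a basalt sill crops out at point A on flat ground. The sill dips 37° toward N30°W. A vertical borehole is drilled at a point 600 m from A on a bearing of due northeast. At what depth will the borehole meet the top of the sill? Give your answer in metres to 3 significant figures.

117 m

The hole lies 75° from the dip direction, so the down-dip offset is 600 × cos 75° = 155.29 m.
Depth = down-dip offset × tan(dip) = 155.29 × tan 37° = 155.29 × 0.7536
Depth = 117.02 m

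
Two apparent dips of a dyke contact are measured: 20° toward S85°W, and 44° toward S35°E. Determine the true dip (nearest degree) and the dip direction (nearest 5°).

The two traces are lines in the plane: v₁ = (sin 265°·cos 20°, cos 265°·cos 20°, −sin 20°), v₂ = (sin 145°·cos 44°, cos 145°·cos 44°, −sin 44°).
Cross product v₁ × v₂ gives the pole to the plane: n ∝ (-0.145, -0.791, 0.585).
True dip = arccos(n_z / |n|) = arccos(0.5884) = 54.0°.
Dip direction = atan2(-0.145, -0.791) = 190° (azimuth of n's horizontal projection).

true dip 54°, dip direction 190°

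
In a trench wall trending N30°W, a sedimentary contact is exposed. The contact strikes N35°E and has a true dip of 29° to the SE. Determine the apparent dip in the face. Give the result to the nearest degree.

The section lies 65° from the strike.
tan α = tan 29° × sin 65° = 0.5543 × 0.9063 = 0.5024
apparent dip = arctan 0.5024 = 26.67°

27°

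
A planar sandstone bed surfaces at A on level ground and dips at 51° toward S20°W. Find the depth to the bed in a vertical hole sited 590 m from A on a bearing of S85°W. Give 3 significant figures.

308 m

The hole lies 65° from the dip direction, so the down-dip offset is 590 × cos 65° = 249.34 m.
Depth = down-dip offset × tan(dip) = 249.34 × tan 51° = 249.34 × 1.2349
Depth = 307.92 m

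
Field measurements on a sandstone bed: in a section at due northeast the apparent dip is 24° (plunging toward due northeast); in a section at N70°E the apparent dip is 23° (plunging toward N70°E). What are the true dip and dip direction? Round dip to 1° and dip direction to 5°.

true dip 24°, dip direction 050°

The two traces are lines in the plane: v₁ = (sin 45°·cos 24°, cos 45°·cos 24°, −sin 24°), v₂ = (sin 70°·cos 23°, cos 70°·cos 23°, −sin 23°).
Cross product v₁ × v₂ gives the pole to the plane: n ∝ (0.124, 0.099, 0.355).
tan δ = √(n_x²+n_y²)/n_z = 0.159/0.355, so δ = 24.1°.
The horizontal component of n points toward azimuth atan2(n_x, n_y) = 51°, the dip direction.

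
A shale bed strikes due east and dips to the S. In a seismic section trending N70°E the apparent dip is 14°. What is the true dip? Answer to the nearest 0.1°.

36.1°

β = acute angle between strike due east and section N70°E = 20°.
tan(true dip) = tan 14° / sin 20° = 0.7290
δ = arctan(0.7290) = 36.09°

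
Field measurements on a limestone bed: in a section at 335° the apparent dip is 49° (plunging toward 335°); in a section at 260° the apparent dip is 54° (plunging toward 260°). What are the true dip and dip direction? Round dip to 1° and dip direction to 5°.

The two traces are lines in the plane: v₁ = (sin 335°·cos 49°, cos 335°·cos 49°, −sin 49°), v₂ = (sin 260°·cos 54°, cos 260°·cos 54°, −sin 54°).
Cross product v₁ × v₂ gives the pole to the plane: n ∝ (-0.558, 0.213, 0.372).
Dip δ = arctan(|n_h|/n_z) = arctan(0.597/0.372) = 58.0°.
Dip direction = azimuth of (n_x, n_y) = atan2(-0.558, 0.213) = 291°.

true dip 58°, dip direction 290°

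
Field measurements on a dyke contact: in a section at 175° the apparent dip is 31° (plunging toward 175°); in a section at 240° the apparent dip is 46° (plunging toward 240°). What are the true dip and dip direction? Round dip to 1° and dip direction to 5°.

true dip 46°, dip direction 230°

Each apparent-dip line lies in the plane. As unit vectors (x east, y north, z up), v₁ plunges 31°→175° and v₂ plunges 46°→240°.
Cross product v₁ × v₂ gives the pole to the plane: n ∝ (-0.435, -0.364, 0.540).
tan δ = √(n_x²+n_y²)/n_z = 0.567/0.540, so δ = 46.4°.
The horizontal component of n points toward azimuth atan2(n_x, n_y) = 230°, the dip direction.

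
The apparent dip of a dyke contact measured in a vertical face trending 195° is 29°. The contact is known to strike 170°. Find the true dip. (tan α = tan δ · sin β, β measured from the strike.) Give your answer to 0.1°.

52.7°

The section is 25° from the strike.
tan δ = tan α / sin β = tan 29° / sin 25° = 0.5543 / 0.4226 = 1.3116
true dip = arctan 1.3116 = 52.68°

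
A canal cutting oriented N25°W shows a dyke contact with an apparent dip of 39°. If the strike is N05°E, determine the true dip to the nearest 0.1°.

58.3°

The section is 30° from the strike.
tan(true dip) = tan 39° / sin 30° = 1.6196
true dip = arctan 1.6196 = 58.31°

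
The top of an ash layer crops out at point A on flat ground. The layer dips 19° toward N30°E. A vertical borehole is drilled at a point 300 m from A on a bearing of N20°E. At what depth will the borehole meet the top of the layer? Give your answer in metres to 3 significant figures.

The hole lies 10° from the dip direction, so the down-dip offset is 300 × cos 10° = 295.44 m.
Depth = down-dip offset × tan(dip) = 295.44 × tan 19° = 295.44 × 0.3443
Depth = 101.73 m

102 m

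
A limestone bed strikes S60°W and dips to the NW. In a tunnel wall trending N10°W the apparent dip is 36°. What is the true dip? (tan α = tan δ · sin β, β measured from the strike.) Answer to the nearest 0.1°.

β = acute angle between strike S60°W and section N10°W = 70°.
tan(true dip) = tan 36° / sin 70° = 0.7732
true dip = arctan 0.7732 = 37.71°

37.7°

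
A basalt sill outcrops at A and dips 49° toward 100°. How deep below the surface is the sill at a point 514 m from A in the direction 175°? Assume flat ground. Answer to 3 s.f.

153 m

The hole lies 75° from the dip direction, so the down-dip offset is 514 × cos 75° = 133.03 m.
Depth = down-dip offset × tan(dip) = 133.03 × tan 49° = 133.03 × 1.1504
Depth = 153.04 m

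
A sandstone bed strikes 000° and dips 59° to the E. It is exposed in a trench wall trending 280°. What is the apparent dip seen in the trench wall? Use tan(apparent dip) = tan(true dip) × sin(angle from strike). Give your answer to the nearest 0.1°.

Angle between strike (000°) and section (280°): β = 80°.
tan(apparent dip) = tan 59° · sin 80° = 1.6390
apparent dip = arctan 1.6390 = 58.61°

58.6°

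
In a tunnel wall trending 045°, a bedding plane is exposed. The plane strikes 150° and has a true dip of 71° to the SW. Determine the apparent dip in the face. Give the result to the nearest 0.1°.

Angle between strike (150°) and section (045°): β = 75°.
tan α = tan 71° × sin 75° = 2.9042 × 0.9659 = 2.8053
apparent dip = arctan 2.8053 = 70.38°

70.4°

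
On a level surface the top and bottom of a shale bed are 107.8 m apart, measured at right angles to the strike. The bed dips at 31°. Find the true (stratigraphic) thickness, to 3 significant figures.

True thickness t = w · sin(dip) = 107.8 × sin 31°
t = 107.8 × 0.5150 = 55.521 m

55.5 m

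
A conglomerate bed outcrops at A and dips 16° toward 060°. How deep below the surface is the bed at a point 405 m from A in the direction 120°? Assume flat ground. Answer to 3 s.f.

58.1 m

The hole lies 60° from the dip direction, so the down-dip offset is 405 × cos 60° = 202.50 m.
Depth = down-dip offset × tan(dip) = 202.50 × tan 16° = 202.50 × 0.2867
Depth = 58.07 m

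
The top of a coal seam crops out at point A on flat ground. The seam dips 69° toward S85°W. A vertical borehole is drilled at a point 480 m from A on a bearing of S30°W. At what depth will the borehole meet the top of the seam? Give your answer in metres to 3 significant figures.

717 m

The hole lies 55° from the dip direction, so the down-dip offset is 480 × cos 55° = 275.32 m.
Depth = down-dip offset × tan(dip) = 275.32 × tan 69° = 275.32 × 2.6051
Depth = 717.22 m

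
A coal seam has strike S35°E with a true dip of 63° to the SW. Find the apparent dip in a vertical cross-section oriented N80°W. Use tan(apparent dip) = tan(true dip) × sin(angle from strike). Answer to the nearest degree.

Angle between strike (S35°E) and section (N80°W): β = 45°.
tan(apparent dip) = tan 63° · sin 45° = 1.3878
apparent dip = arctan 1.3878 = 54.22°

54°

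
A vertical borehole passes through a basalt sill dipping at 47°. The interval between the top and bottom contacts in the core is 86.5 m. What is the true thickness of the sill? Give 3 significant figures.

True thickness t = h · cos(dip) = 86.5 × cos 47°
t = 86.5 × 0.6820 = 58.993 m

59.0 m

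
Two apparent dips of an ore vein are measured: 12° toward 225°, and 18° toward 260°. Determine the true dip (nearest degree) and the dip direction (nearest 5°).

Each apparent-dip line lies in the plane. As unit vectors (x east, y north, z up), v₁ plunges 12°→225° and v₂ plunges 18°→260°.
Cross product v₁ × v₂ gives the pole to the plane: n ∝ (-0.179, 0.019, 0.534).
tan δ = √(n_x²+n_y²)/n_z = 0.180/0.534, so δ = 18.7°.
Dip direction = azimuth of (n_x, n_y) = atan2(-0.179, 0.019) = 276°.

true dip 19°, dip direction 275°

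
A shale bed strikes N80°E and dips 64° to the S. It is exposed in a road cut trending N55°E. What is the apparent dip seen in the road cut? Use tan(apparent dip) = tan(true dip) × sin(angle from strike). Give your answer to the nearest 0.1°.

The strike is N80°E and the section trends N55°E; the acute angle between them is β = 25°.
tan α = tan 64° × sin 25° = 2.0503 × 0.4226 = 0.8665
apparent dip = arctan 0.8665 = 40.91°

40.9°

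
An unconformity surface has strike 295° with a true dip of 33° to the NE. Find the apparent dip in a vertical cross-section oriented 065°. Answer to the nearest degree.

26°

Angle between strike (295°) and section (065°): β = 50°.
tan α = tan 33° × sin 50° = 0.6494 × 0.7660 = 0.4975
apparent dip = arctan 0.4975 = 26.45°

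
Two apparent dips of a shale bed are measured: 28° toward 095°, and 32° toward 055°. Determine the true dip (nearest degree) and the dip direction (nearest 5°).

Each apparent-dip line lies in the plane. As unit vectors (x east, y north, z up), v₁ plunges 28°→095° and v₂ plunges 32°→055°.
The plane normal is n = v₁ × v₂ ∝ (0.269, 0.140, 0.481).
Dip δ = arctan(|n_h|/n_z) = arctan(0.303/0.481) = 32.2°.
Dip direction = azimuth of (n_x, n_y) = atan2(0.269, 0.140) = 63°.

true dip 32°, dip direction 065°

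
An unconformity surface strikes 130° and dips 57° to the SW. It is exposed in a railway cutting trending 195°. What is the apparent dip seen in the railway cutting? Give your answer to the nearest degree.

The strike is 130° and the section trends 195°; the acute angle between them is β = 65°.
tan α = tan 57° × sin 65° = 1.5399 × 0.9063 = 1.3956
apparent dip = arctan 1.3956 = 54.38°

54°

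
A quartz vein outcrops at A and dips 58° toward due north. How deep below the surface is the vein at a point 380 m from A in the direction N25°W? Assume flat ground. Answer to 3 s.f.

551 m

The hole lies 25° from the dip direction, so the down-dip offset is 380 × cos 25° = 344.40 m.
Depth = down-dip offset × tan(dip) = 344.40 × tan 58° = 344.40 × 1.6003
Depth = 551.15 m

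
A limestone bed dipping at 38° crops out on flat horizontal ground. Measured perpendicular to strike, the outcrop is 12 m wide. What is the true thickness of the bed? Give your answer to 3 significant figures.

7.39 m

True thickness t = w · sin(dip) = 12 × sin 38°
t = 12 × 0.6157 = 7.388 m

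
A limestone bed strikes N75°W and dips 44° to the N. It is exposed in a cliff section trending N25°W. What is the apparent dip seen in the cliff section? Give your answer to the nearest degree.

The strike is N75°W and the section trends N25°W; the acute angle between them is β = 50°.
tan(apparent dip) = tan 44° · sin 50° = 0.7398
α = arctan(0.7398) = 36.49°

36°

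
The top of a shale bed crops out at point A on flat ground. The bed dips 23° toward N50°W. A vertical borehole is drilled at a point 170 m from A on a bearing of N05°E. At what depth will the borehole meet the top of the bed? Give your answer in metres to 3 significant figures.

41.4 m

The hole lies 55° from the dip direction, so the down-dip offset is 170 × cos 55° = 97.51 m.
Depth = down-dip offset × tan(dip) = 97.51 × tan 23° = 97.51 × 0.4245
Depth = 41.39 m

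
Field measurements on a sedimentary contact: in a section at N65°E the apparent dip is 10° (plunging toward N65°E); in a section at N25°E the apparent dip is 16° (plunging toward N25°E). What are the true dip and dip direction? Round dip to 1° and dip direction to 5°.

true dip 16°, dip direction 010°

The two traces are lines in the plane: v₁ = (sin 65°·cos 10°, cos 65°·cos 10°, −sin 10°), v₂ = (sin 25°·cos 16°, cos 25°·cos 16°, −sin 16°).
Cross product v₁ × v₂ gives the pole to the plane: n ∝ (0.037, 0.175, 0.609).
tan δ = √(n_x²+n_y²)/n_z = 0.179/0.609, so δ = 16.4°.
The horizontal component of n points toward azimuth atan2(n_x, n_y) = 12°, the dip direction.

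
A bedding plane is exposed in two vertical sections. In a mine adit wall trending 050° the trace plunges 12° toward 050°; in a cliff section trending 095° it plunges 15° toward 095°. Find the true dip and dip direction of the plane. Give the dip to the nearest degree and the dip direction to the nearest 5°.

Represent each trace as a vector plunging at its apparent dip toward its trend (east-north-up frame): v₁ = (0.749, 0.629, -0.208), v₂ = (0.962, -0.084, -0.259).
Cross product v₁ × v₂ gives the pole to the plane: n ∝ (0.180, 0.006, 0.668).
Dip δ = arctan(|n_h|/n_z) = arctan(0.180/0.668) = 15.1°.
Dip direction = azimuth of (n_x, n_y) = atan2(0.180, 0.006) = 88°.

true dip 15°, dip direction 090°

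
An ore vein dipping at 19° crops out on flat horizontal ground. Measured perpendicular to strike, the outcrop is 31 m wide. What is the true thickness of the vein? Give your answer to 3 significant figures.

10.1 m

True thickness t = w · sin(dip) = 31 × sin 19°
t = 31 × 0.3256 = 10.093 m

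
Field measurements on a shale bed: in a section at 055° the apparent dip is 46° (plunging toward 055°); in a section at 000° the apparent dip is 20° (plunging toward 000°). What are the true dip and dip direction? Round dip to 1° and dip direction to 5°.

true dip 47°, dip direction 070°

Each apparent-dip line lies in the plane. As unit vectors (x east, y north, z up), v₁ plunges 46°→055° and v₂ plunges 20°→000°.
n = v₁ × v₂ = (0.540, 0.195, 0.535) (taken with n_z > 0).
tan δ = √(n_x²+n_y²)/n_z = 0.574/0.535, so δ = 47.0°.
The horizontal component of n points toward azimuth atan2(n_x, n_y) = 70°, the dip direction.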